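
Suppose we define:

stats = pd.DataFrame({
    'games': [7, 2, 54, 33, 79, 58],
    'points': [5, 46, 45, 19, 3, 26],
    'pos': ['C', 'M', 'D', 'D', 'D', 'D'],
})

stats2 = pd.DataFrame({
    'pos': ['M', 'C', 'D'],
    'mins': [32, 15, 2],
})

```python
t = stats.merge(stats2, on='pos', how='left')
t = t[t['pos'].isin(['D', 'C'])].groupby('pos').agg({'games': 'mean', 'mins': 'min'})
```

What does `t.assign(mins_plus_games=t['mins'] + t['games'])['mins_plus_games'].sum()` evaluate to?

80.0

merge on 'pos' (how='left') → 6 rows:
   games  points pos  mins
0      7       5   C    15
1      2      46   M    32
2     54      45   D     2
3     33      19   D     2
4     79       3   D     2
5     58      26   D     2
filter rows where pos in ['D', 'C']:
   games  points pos  mins
0      7       5   C    15
2     54      45   D     2
3     33      19   D     2
4     79       3   D     2
5     58      26   D     2
group by pos: mean(games), min(mins):
     games  mins
pos             
C      7.0    15
D     56.0     2
add column mins_plus_games = t['mins'] + t['games']:
     games  mins  mins_plus_games
pos                              
C      7.0    15             22.0
D     56.0     2             58.0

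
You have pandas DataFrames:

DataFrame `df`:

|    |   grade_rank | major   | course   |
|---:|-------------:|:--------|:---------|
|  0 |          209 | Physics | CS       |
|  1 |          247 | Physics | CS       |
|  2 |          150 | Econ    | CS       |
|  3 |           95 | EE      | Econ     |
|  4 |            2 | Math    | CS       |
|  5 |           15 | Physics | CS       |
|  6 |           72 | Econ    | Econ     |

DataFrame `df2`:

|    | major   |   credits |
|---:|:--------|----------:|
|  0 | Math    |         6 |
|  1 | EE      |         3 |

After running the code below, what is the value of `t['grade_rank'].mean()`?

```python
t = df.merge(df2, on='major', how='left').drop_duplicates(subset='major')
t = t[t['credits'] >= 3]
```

merge on 'major' (how='left') → 7 rows:
   grade_rank    major course  credits
0         209  Physics     CS      NaN
1         247  Physics     CS      NaN
2         150     Econ     CS      NaN
3          95       EE   Econ      3.0
4           2     Math     CS      6.0
5          15  Physics     CS      NaN
6          72     Econ   Econ      NaN
drop duplicate major (keep=first):
   grade_rank    major course  credits
0         209  Physics     CS      NaN
2         150     Econ     CS      NaN
3          95       EE   Econ      3.0
4           2     Math     CS      6.0
filter rows where credits >= 3:
   grade_rank major course  credits
3          95    EE   Econ      3.0
4           2  Math     CS      6.0

48.5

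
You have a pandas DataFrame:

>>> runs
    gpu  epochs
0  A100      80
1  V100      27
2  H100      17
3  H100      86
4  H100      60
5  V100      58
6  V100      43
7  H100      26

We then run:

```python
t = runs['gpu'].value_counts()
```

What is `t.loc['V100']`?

3

value_counts of gpu:
gpu
H100    4
V100    3
A100    1
Name: count, dtype: int64
value at index 'V100' → 3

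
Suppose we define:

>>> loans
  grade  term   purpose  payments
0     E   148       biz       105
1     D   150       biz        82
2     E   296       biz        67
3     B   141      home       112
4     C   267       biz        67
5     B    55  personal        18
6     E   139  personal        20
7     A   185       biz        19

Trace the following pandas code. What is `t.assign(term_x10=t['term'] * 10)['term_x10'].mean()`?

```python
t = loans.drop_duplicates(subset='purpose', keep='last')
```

drop duplicate purpose (keep=last):
  grade  term   purpose  payments
3     B   141      home       112
6     E   139  personal        20
7     A   185       biz        19
add column term_x10 = t['term'] * 10:
  grade  term   purpose  payments  term_x10
3     B   141      home       112      1410
6     E   139  personal        20      1390
7     A   185       biz        19      1850
Reading off the mean of column 'term_x10', we get 1550.0.

1550.0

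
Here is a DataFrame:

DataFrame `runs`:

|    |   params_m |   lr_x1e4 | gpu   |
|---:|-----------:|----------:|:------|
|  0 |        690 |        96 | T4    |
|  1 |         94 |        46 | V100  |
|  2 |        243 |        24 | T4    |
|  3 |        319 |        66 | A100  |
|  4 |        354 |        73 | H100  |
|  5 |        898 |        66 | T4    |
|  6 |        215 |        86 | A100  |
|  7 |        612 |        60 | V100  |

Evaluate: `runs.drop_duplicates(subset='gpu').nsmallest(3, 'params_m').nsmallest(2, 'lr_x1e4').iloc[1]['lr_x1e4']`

drop duplicate gpu (keep=first):
   params_m  lr_x1e4   gpu
0       690       96    T4
1        94       46  V100
3       319       66  A100
4       354       73  H100
take 3 rows with smallest params_m:
   params_m  lr_x1e4   gpu
1        94       46  V100
3       319       66  A100
4       354       73  H100
take 2 rows with smallest lr_x1e4:
   params_m  lr_x1e4   gpu
1        94       46  V100
3       319       66  A100
The value at position 1, column 'lr_x1e4' is 66.

66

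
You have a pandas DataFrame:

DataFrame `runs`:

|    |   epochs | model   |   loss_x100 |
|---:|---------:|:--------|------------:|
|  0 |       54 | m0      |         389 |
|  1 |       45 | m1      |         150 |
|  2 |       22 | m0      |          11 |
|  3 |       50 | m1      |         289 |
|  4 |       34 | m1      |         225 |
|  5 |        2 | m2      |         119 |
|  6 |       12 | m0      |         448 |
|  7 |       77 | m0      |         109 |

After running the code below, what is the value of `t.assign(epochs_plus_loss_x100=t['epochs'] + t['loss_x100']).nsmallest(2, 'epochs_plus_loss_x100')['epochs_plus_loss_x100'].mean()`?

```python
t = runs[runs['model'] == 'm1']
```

227.0

filter rows where model == 'm1':
   epochs model  loss_x100
1      45    m1        150
3      50    m1        289
4      34    m1        225
add column epochs_plus_loss_x100 = t['epochs'] + t['loss_x100']:
   epochs model  loss_x100  epochs_plus_loss_x100
1      45    m1        150                    195
3      50    m1        289                    339
4      34    m1        225                    259
take 2 rows with smallest epochs_plus_loss_x100:
   epochs model  loss_x100  epochs_plus_loss_x100
1      45    m1        150                    195
4      34    m1        225                    259
Then the mean of column 'epochs_plus_loss_x100': 227.0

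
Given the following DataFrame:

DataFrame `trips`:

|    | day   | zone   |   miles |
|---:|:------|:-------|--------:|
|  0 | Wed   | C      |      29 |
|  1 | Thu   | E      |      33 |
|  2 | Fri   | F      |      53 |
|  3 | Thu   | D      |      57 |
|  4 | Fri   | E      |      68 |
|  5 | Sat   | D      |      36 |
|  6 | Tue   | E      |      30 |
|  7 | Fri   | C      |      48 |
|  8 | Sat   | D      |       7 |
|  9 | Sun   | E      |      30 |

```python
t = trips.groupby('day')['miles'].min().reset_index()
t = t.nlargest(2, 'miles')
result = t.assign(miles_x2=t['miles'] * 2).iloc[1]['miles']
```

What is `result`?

group by day, min of miles:
day
Fri    48
Sat     7
Sun    30
Thu    33
Tue    30
Wed    29
Name: miles, dtype: int64
reset_index():
   day  miles
0  Fri     48
1  Sat      7
2  Sun     30
3  Thu     33
4  Tue     30
5  Wed     29
take 2 rows with largest miles:
   day  miles
0  Fri     48
3  Thu     33
add column miles_x2 = t['miles'] * 2:
   day  miles  miles_x2
0  Fri     48        96
3  Thu     33        66

33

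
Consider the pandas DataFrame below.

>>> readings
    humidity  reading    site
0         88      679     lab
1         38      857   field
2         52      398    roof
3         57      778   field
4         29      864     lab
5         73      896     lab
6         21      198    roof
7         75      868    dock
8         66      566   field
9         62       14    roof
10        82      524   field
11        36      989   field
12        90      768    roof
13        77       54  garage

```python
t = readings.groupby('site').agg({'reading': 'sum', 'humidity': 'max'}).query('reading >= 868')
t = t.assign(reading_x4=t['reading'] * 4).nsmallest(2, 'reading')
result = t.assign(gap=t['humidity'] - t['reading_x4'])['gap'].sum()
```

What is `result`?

group by site: sum(reading), max(humidity):
        reading  humidity
site                     
dock        868        75
field      3714        82
garage       54        77
lab        2439        88
roof       1378        90
filter rows where reading >= 868:
       reading  humidity
site                    
dock       868        75
field     3714        82
lab       2439        88
roof      1378        90
add column reading_x4 = t['reading'] * 4:
       reading  humidity  reading_x4
site                                
dock       868        75        3472
field     3714        82       14856
lab       2439        88        9756
roof      1378        90        5512
take 2 rows with smallest reading:
      reading  humidity  reading_x4
site                               
dock      868        75        3472
roof     1378        90        5512
add column gap = t['humidity'] - t['reading_x4']:
      reading  humidity  reading_x4   gap
site                                     
dock      868        75        3472 -3397
roof     1378        90        5512 -5422
Then the sum of column 'gap': -8819

-8819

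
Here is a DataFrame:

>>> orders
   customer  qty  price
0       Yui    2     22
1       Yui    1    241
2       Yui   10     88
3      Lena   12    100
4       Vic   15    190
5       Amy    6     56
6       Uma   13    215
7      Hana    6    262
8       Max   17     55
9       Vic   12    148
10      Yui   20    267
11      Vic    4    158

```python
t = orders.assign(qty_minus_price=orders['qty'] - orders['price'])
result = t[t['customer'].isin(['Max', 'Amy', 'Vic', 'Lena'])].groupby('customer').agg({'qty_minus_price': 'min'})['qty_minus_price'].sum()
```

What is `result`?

-351

add column qty_minus_price = orders['qty'] - orders['price']:
   customer  qty  price  qty_minus_price
0       Yui    2     22              -20
1       Yui    1    241             -240
2       Yui   10     88              -78
3      Lena   12    100              -88
4       Vic   15    190             -175
5       Amy    6     56              -50
6       Uma   13    215             -202
7      Hana    6    262             -256
8       Max   17     55              -38
9       Vic   12    148             -136
10      Yui   20    267             -247
11      Vic    4    158             -154
filter rows where customer in ['Max', 'Amy', 'Vic', 'Lena']:
   customer  qty  price  qty_minus_price
3      Lena   12    100              -88
4       Vic   15    190             -175
5       Amy    6     56              -50
8       Max   17     55              -38
9       Vic   12    148             -136
11      Vic    4    158             -154
group by customer, min of qty_minus_price:
          qty_minus_price
customer                 
Amy                   -50
Lena                  -88
Max                   -38
Vic                  -175
Reading off the sum of column 'qty_minus_price', we get -351.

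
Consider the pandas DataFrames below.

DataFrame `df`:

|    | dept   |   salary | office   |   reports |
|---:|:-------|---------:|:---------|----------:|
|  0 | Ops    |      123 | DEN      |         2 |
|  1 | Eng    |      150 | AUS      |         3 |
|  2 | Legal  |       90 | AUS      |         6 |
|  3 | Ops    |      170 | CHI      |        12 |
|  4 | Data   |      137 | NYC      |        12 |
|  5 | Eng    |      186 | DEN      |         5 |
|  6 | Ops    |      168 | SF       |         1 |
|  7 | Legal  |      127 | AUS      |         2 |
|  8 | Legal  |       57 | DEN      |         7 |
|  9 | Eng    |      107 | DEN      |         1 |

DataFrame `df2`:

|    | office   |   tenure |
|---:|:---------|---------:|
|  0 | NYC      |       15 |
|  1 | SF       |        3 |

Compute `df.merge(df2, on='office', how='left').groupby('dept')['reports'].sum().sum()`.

51

merge on 'office' (how='left') → 10 rows:
    dept  salary office  reports  tenure
0    Ops     123    DEN        2     NaN
1    Eng     150    AUS        3     NaN
2  Legal      90    AUS        6     NaN
3    Ops     170    CHI       12     NaN
4   Data     137    NYC       12    15.0
5    Eng     186    DEN        5     NaN
6    Ops     168     SF        1     3.0
7  Legal     127    AUS        2     NaN
8  Legal      57    DEN        7     NaN
9    Eng     107    DEN        1     NaN
group by dept, sum of reports:
dept
Data     12
Eng       9
Legal    15
Ops      15
Name: reports, dtype: int64
Reading off the sum of the resulting series, we get 51.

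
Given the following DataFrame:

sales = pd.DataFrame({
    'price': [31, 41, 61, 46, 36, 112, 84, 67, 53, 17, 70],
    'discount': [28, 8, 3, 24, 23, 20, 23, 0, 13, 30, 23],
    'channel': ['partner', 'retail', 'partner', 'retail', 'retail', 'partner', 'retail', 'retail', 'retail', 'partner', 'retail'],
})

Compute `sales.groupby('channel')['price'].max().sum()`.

196

group by channel, max of price:
channel
partner    112
retail      84
Name: price, dtype: int64
Then the sum of the resulting series: 196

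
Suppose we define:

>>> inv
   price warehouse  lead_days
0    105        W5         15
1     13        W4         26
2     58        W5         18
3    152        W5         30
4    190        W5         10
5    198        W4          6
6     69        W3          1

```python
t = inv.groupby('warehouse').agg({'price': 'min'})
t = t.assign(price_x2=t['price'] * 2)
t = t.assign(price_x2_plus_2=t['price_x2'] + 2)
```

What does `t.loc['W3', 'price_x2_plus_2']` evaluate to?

group by warehouse, min of price:
           price
warehouse       
W3            69
W4            13
W5            58
add column price_x2 = t['price'] * 2:
           price  price_x2
warehouse                 
W3            69       138
W4            13        26
W5            58       116
add column price_x2_plus_2 = t['price_x2'] + 2:
           price  price_x2  price_x2_plus_2
warehouse                                  
W3            69       138              140
W4            13        26               28
W5            58       116              118
Then the value at row 'W3', column 'price_x2_plus_2': 140

140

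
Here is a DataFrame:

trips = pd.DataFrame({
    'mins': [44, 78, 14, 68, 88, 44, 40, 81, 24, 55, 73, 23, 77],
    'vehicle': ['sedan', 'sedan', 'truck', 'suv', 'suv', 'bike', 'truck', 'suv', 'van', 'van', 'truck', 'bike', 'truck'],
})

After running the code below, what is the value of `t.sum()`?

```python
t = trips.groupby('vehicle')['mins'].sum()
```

group by vehicle, sum of mins:
vehicle
bike      67
sedan    122
suv      237
truck    204
van       79
Name: mins, dtype: int64
Taking the sum of the resulting series gives 709.

709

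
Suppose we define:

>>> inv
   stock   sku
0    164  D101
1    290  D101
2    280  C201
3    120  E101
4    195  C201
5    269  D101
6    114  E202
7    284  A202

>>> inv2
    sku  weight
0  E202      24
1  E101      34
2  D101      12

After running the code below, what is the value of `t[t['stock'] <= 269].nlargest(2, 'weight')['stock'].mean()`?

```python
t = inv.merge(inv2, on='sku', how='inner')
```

merge on 'sku' (how='inner') → 5 rows:
   stock   sku  weight
0    164  D101      12
1    290  D101      12
2    120  E101      34
3    269  D101      12
4    114  E202      24
filter rows where stock <= 269:
   stock   sku  weight
0    164  D101      12
2    120  E101      34
3    269  D101      12
4    114  E202      24
take 2 rows with largest weight:
   stock   sku  weight
2    120  E101      34
4    114  E202      24

117.0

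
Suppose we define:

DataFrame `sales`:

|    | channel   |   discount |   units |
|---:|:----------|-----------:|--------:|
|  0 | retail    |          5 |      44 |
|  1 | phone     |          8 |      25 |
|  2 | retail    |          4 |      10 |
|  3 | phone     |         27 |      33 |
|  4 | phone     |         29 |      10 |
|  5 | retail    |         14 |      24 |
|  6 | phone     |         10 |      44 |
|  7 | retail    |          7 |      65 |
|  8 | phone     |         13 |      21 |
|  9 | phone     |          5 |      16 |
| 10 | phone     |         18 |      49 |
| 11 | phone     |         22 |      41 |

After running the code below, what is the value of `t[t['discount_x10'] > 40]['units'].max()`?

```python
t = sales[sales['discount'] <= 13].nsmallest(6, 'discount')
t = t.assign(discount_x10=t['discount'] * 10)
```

filter rows where discount <= 13:
  channel  discount  units
0  retail         5     44
1   phone         8     25
2  retail         4     10
6   phone        10     44
7  retail         7     65
8   phone        13     21
9   phone         5     16
take 6 rows with smallest discount:
  channel  discount  units
2  retail         4     10
0  retail         5     44
9   phone         5     16
7  retail         7     65
1   phone         8     25
6   phone        10     44
add column discount_x10 = t['discount'] * 10:
  channel  discount  units  discount_x10
2  retail         4     10            40
0  retail         5     44            50
9   phone         5     16            50
7  retail         7     65            70
1   phone         8     25            80
6   phone        10     44           100
filter rows where discount_x10 > 40:
  channel  discount  units  discount_x10
0  retail         5     44            50
9   phone         5     16            50
7  retail         7     65            70
1   phone         8     25            80
6   phone        10     44           100

65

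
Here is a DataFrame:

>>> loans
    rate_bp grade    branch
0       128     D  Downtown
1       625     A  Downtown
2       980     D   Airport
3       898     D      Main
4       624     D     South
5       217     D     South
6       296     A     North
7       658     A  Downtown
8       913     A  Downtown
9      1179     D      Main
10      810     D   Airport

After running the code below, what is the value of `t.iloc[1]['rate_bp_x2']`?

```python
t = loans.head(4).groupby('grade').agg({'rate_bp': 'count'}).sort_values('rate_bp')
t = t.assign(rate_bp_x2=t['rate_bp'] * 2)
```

take first 4 rows:
   rate_bp grade    branch
0      128     D  Downtown
1      625     A  Downtown
2      980     D   Airport
3      898     D      Main
group by grade, count of rate_bp:
       rate_bp
grade         
A            1
D            3
sort by rate_bp:
       rate_bp
grade         
A            1
D            3
add column rate_bp_x2 = t['rate_bp'] * 2:
       rate_bp  rate_bp_x2
grade                     
A            1           2
D            3           6

6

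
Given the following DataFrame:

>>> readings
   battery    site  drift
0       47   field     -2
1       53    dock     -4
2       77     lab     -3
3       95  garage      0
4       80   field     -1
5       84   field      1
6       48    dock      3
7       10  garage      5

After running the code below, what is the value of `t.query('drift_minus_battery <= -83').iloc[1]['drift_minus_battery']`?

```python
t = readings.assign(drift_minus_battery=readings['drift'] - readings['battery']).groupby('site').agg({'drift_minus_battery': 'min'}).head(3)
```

-95

add column drift_minus_battery = readings['drift'] - readings['battery']:
   battery    site  drift  drift_minus_battery
0       47   field     -2                  -49
1       53    dock     -4                  -57
2       77     lab     -3                  -80
3       95  garage      0                  -95
4       80   field     -1                  -81
5       84   field      1                  -83
6       48    dock      3                  -45
7       10  garage      5                   -5
group by site, min of drift_minus_battery:
        drift_minus_battery
site                       
dock                    -57
field                   -83
garage                  -95
lab                     -80
take first 3 rows:
        drift_minus_battery
site                       
dock                    -57
field                   -83
garage                  -95
filter rows where drift_minus_battery <= -83:
        drift_minus_battery
site                       
field                   -83
garage                  -95
Finally, value at position 1, column 'drift_minus_battery' = -95.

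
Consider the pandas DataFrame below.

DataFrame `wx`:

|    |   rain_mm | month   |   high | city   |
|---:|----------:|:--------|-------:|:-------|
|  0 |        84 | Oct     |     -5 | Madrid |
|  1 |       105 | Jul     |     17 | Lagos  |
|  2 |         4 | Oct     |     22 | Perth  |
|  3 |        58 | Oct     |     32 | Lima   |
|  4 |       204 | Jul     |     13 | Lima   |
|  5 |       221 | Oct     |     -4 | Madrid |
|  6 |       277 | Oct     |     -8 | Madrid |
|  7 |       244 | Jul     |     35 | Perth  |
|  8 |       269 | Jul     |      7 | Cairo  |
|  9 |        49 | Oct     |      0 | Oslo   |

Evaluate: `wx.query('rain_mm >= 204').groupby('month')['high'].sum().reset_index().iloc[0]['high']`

55

filter rows where rain_mm >= 204:
   rain_mm month  high    city
4      204   Jul    13    Lima
5      221   Oct    -4  Madrid
6      277   Oct    -8  Madrid
7      244   Jul    35   Perth
8      269   Jul     7   Cairo
group by month, sum of high:
month
Jul    55
Oct   -12
Name: high, dtype: int64
reset_index():
  month  high
0   Jul    55
1   Oct   -12
The value at position 0, column 'high' is 55.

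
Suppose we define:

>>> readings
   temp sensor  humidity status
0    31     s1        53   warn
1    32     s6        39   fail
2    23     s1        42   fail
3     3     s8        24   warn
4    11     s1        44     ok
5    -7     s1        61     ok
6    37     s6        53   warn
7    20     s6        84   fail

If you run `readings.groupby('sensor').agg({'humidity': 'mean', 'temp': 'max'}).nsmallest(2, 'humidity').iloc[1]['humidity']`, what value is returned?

group by sensor: mean(humidity), max(temp):
         humidity  temp
sensor                 
s1      50.000000    31
s6      58.666667    37
s8      24.000000     3
take 2 rows with smallest humidity:
        humidity  temp
sensor                
s8          24.0     3
s1          50.0    31
Then the value at position 1, column 'humidity': 50.0

50.0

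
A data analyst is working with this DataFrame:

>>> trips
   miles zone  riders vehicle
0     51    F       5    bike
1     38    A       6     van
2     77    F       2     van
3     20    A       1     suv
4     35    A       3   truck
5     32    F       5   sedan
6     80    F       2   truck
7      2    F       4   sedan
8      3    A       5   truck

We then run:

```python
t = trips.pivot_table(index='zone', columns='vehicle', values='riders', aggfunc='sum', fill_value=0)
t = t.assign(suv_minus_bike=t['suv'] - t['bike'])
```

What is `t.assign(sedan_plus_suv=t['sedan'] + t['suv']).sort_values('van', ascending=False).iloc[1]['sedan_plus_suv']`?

9

pivot: rows=zone, cols=vehicle, sum(riders):
vehicle  bike  sedan  suv  truck  van
zone                                 
A           0      0    1      8    6
F           5      9    0      2    2
add column suv_minus_bike = t['suv'] - t['bike']:
vehicle  bike  sedan  suv  truck  van  suv_minus_bike
zone                                                 
A           0      0    1      8    6               1
F           5      9    0      2    2              -5
add column sedan_plus_suv = t['sedan'] + t['suv']:
vehicle  bike  sedan  suv  truck  van  suv_minus_bike  sedan_plus_suv
zone                                                                 
A           0      0    1      8    6               1               1
F           5      9    0      2    2              -5               9
sort by van descending:
vehicle  bike  sedan  suv  truck  van  suv_minus_bike  sedan_plus_suv
zone                                                                 
A           0      0    1      8    6               1               1
F           5      9    0      2    2              -5               9
So iloc[1]['sedan_plus_suv'] = 9.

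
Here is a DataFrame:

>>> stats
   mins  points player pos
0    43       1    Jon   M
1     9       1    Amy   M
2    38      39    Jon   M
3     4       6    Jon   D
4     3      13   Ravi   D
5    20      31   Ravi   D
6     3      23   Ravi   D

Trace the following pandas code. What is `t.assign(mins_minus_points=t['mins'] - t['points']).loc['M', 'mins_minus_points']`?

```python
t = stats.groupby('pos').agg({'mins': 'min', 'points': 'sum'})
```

group by pos: min(mins), sum(points):
     mins  points
pos              
D       3      73
M       9      41
add column mins_minus_points = t['mins'] - t['points']:
     mins  points  mins_minus_points
pos                                 
D       3      73                -70
M       9      41                -32
Finally, value at row 'M', column 'mins_minus_points' = -32.

-32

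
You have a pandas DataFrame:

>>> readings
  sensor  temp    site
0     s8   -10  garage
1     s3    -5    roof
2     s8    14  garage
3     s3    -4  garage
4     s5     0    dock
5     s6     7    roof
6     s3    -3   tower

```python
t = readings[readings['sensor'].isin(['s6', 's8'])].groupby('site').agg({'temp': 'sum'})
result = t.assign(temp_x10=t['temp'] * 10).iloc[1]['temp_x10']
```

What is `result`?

filter rows where sensor in ['s6', 's8']:
  sensor  temp    site
0     s8   -10  garage
2     s8    14  garage
5     s6     7    roof
group by site, sum of temp:
        temp
site        
garage     4
roof       7
add column temp_x10 = t['temp'] * 10:
        temp  temp_x10
site                  
garage     4        40
roof       7        70
Hence 70.

70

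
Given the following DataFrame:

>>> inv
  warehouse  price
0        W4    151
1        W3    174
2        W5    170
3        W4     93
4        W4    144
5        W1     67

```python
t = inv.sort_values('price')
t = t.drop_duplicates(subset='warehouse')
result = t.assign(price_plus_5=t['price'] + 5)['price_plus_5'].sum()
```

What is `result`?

524

sort by price:
  warehouse  price
5        W1     67
3        W4     93
4        W4    144
0        W4    151
2        W5    170
1        W3    174
drop duplicate warehouse (keep=first):
  warehouse  price
5        W1     67
3        W4     93
2        W5    170
1        W3    174
add column price_plus_5 = t['price'] + 5:
  warehouse  price  price_plus_5
5        W1     67            72
3        W4     93            98
2        W5    170           175
1        W3    174           179
Finally, sum of column 'price_plus_5' = 524.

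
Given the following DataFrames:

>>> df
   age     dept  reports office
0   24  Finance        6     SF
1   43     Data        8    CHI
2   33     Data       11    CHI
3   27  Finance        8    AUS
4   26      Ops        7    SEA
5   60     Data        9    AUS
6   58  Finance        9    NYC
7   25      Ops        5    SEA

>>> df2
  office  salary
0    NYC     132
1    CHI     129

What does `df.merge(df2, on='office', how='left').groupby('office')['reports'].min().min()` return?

5

merge on 'office' (how='left') → 8 rows:
   age     dept  reports office  salary
0   24  Finance        6     SF     NaN
1   43     Data        8    CHI   129.0
2   33     Data       11    CHI   129.0
3   27  Finance        8    AUS     NaN
4   26      Ops        7    SEA     NaN
5   60     Data        9    AUS     NaN
6   58  Finance        9    NYC   132.0
7   25      Ops        5    SEA     NaN
group by office, min of reports:
office
AUS    8
CHI    8
NYC    9
SEA    5
SF     6
Name: reports, dtype: int64
Then the min of the resulting series: 5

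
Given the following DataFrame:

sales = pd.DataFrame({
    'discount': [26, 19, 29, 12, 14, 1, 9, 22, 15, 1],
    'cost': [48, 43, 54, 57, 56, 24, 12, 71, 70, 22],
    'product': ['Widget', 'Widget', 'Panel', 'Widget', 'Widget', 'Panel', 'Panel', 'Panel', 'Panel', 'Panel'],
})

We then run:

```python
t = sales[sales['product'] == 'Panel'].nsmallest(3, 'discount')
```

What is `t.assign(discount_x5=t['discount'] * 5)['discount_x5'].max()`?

45

filter rows where product == 'Panel':
   discount  cost product
2        29    54   Panel
5         1    24   Panel
6         9    12   Panel
7        22    71   Panel
8        15    70   Panel
9         1    22   Panel
take 3 rows with smallest discount:
   discount  cost product
5         1    24   Panel
9         1    22   Panel
6         9    12   Panel
add column discount_x5 = t['discount'] * 5:
   discount  cost product  discount_x5
5         1    24   Panel            5
9         1    22   Panel            5
6         9    12   Panel           45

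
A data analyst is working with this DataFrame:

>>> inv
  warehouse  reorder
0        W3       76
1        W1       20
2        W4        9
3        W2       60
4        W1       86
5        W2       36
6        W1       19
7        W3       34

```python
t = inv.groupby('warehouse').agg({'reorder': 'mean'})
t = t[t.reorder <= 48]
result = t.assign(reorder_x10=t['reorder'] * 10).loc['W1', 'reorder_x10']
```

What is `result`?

416.666666667

group by warehouse, mean of reorder:
             reorder
warehouse           
W1         41.666667
W2         48.000000
W3         55.000000
W4          9.000000
filter rows where reorder <= 48:
             reorder
warehouse           
W1         41.666667
W2         48.000000
W4          9.000000
add column reorder_x10 = t['reorder'] * 10:
             reorder  reorder_x10
warehouse                        
W1         41.666667   416.666667
W2         48.000000   480.000000
W4          9.000000    90.000000
Taking the value at row 'W1', column 'reorder_x10' gives 416.666666667.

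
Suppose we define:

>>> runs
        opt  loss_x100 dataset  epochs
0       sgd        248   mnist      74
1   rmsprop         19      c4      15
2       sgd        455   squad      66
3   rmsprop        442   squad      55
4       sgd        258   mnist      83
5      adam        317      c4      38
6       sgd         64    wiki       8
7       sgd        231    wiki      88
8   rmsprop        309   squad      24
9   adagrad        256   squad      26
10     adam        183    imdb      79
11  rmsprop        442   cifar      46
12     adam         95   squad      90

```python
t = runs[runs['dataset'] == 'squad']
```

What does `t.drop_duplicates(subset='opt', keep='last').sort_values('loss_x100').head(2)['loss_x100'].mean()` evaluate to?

175.5

filter rows where dataset == 'squad':
        opt  loss_x100 dataset  epochs
2       sgd        455   squad      66
3   rmsprop        442   squad      55
8   rmsprop        309   squad      24
9   adagrad        256   squad      26
12     adam         95   squad      90
drop duplicate opt (keep=last):
        opt  loss_x100 dataset  epochs
2       sgd        455   squad      66
8   rmsprop        309   squad      24
9   adagrad        256   squad      26
12     adam         95   squad      90
sort by loss_x100:
        opt  loss_x100 dataset  epochs
12     adam         95   squad      90
9   adagrad        256   squad      26
8   rmsprop        309   squad      24
2       sgd        455   squad      66
take first 2 rows:
        opt  loss_x100 dataset  epochs
12     adam         95   squad      90
9   adagrad        256   squad      26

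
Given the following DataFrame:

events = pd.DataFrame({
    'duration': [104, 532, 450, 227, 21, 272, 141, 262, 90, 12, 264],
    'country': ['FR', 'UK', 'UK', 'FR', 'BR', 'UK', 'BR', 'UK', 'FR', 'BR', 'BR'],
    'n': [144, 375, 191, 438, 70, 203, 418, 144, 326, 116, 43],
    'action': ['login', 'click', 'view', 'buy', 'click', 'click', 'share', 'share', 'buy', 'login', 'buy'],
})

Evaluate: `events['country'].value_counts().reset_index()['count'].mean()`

3.66666666667

value_counts of country:
country
UK    4
BR    4
FR    3
Name: count, dtype: int64
reset_index():
  country  count
0      UK      4
1      BR      4
2      FR      3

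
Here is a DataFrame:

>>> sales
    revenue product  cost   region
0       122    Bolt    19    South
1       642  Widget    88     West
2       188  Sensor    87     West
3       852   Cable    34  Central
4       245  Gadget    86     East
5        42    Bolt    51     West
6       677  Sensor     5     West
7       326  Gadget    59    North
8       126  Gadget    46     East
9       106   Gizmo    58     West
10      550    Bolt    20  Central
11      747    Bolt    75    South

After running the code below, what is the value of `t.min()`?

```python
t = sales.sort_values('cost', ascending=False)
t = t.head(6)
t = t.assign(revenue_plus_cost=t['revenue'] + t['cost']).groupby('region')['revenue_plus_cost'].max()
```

331

sort by cost descending:
    revenue product  cost   region
1       642  Widget    88     West
2       188  Sensor    87     West
4       245  Gadget    86     East
11      747    Bolt    75    South
7       326  Gadget    59    North
9       106   Gizmo    58     West
5        42    Bolt    51     West
8       126  Gadget    46     East
3       852   Cable    34  Central
10      550    Bolt    20  Central
0       122    Bolt    19    South
6       677  Sensor     5     West
take first 6 rows:
    revenue product  cost region
1       642  Widget    88   West
2       188  Sensor    87   West
4       245  Gadget    86   East
11      747    Bolt    75  South
7       326  Gadget    59  North
9       106   Gizmo    58   West
add column revenue_plus_cost = t['revenue'] + t['cost']:
    revenue product  cost region  revenue_plus_cost
1       642  Widget    88   West                730
2       188  Sensor    87   West                275
4       245  Gadget    86   East                331
11      747    Bolt    75  South                822
7       326  Gadget    59  North                385
9       106   Gizmo    58   West                164
group by region, max of revenue_plus_cost:
region
East     331
North    385
South    822
West     730
Name: revenue_plus_cost, dtype: int64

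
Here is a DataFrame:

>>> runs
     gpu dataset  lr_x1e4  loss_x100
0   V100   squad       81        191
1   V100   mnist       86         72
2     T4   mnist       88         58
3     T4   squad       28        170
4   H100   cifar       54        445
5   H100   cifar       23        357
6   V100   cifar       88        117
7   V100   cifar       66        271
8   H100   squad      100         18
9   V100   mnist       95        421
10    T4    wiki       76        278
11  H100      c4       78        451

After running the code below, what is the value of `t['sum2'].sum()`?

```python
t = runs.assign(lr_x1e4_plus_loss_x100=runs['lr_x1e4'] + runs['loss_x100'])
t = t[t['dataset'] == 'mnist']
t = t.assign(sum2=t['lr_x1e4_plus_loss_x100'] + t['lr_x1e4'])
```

add column lr_x1e4_plus_loss_x100 = runs['lr_x1e4'] + runs['loss_x100']:
     gpu dataset  lr_x1e4  loss_x100  lr_x1e4_plus_loss_x100
0   V100   squad       81        191                     272
1   V100   mnist       86         72                     158
2     T4   mnist       88         58                     146
3     T4   squad       28        170                     198
4   H100   cifar       54        445                     499
5   H100   cifar       23        357                     380
6   V100   cifar       88        117                     205
7   V100   cifar       66        271                     337
8   H100   squad      100         18                     118
9   V100   mnist       95        421                     516
10    T4    wiki       76        278                     354
11  H100      c4       78        451                     529
filter rows where dataset == 'mnist':
    gpu dataset  lr_x1e4  loss_x100  lr_x1e4_plus_loss_x100
1  V100   mnist       86         72                     158
2    T4   mnist       88         58                     146
9  V100   mnist       95        421                     516
add column sum2 = t['lr_x1e4_plus_loss_x100'] + t['lr_x1e4']:
    gpu dataset  lr_x1e4  loss_x100  lr_x1e4_plus_loss_x100  sum2
1  V100   mnist       86         72                     158   244
2    T4   mnist       88         58                     146   234
9  V100   mnist       95        421                     516   611
Reading off the sum of column 'sum2', we get 1089.

1089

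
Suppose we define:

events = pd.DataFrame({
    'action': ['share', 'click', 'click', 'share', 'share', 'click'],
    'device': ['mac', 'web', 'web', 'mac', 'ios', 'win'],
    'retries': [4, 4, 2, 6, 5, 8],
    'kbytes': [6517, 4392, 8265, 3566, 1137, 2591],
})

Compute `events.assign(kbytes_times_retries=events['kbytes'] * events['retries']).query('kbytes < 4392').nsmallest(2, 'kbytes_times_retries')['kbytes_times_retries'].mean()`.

13206.5

add column kbytes_times_retries = events['kbytes'] * events['retries']:
  action device  retries  kbytes  kbytes_times_retries
0  share    mac        4    6517                 26068
1  click    web        4    4392                 17568
2  click    web        2    8265                 16530
3  share    mac        6    3566                 21396
4  share    ios        5    1137                  5685
5  click    win        8    2591                 20728
filter rows where kbytes < 4392:
  action device  retries  kbytes  kbytes_times_retries
3  share    mac        6    3566                 21396
4  share    ios        5    1137                  5685
5  click    win        8    2591                 20728
take 2 rows with smallest kbytes_times_retries:
  action device  retries  kbytes  kbytes_times_retries
4  share    ios        5    1137                  5685
5  click    win        8    2591                 20728
The mean of column 'kbytes_times_retries' is 13206.5.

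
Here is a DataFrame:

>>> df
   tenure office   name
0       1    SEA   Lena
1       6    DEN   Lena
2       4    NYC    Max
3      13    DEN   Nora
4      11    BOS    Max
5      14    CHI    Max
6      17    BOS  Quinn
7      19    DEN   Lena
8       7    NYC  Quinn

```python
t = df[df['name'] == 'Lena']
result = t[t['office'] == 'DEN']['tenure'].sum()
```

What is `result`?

25

filter rows where name == 'Lena':
   tenure office  name
0       1    SEA  Lena
1       6    DEN  Lena
7      19    DEN  Lena
filter rows where office == 'DEN':
   tenure office  name
1       6    DEN  Lena
7      19    DEN  Lena
Reading off the sum of column 'tenure', we get 25.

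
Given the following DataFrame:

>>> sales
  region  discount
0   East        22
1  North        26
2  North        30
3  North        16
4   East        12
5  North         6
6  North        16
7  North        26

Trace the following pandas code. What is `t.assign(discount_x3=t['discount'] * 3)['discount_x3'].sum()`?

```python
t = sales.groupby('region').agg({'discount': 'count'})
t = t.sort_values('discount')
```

24

group by region, count of discount:
        discount
region          
East           2
North          6
sort by discount:
        discount
region          
East           2
North          6
add column discount_x3 = t['discount'] * 3:
        discount  discount_x3
region                       
East           2            6
North          6           18
Then the sum of column 'discount_x3': 24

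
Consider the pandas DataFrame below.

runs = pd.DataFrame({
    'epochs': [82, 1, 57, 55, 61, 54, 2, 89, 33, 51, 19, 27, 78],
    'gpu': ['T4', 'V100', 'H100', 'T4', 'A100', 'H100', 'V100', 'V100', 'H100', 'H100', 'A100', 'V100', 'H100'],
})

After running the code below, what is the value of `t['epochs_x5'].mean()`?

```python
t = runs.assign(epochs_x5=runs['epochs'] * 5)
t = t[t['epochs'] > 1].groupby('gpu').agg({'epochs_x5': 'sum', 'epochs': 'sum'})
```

760.0

add column epochs_x5 = runs['epochs'] * 5:
    epochs   gpu  epochs_x5
0       82    T4        410
1        1  V100          5
2       57  H100        285
3       55    T4        275
4       61  A100        305
5       54  H100        270
6        2  V100         10
7       89  V100        445
8       33  H100        165
9       51  H100        255
10      19  A100         95
11      27  V100        135
12      78  H100        390
filter rows where epochs > 1:
    epochs   gpu  epochs_x5
0       82    T4        410
2       57  H100        285
3       55    T4        275
4       61  A100        305
5       54  H100        270
6        2  V100         10
7       89  V100        445
8       33  H100        165
9       51  H100        255
10      19  A100         95
11      27  V100        135
12      78  H100        390
group by gpu: sum(epochs_x5), sum(epochs):
      epochs_x5  epochs
gpu                    
A100        400      80
H100       1365     273
T4          685     137
V100        590     118
Hence 760.0.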